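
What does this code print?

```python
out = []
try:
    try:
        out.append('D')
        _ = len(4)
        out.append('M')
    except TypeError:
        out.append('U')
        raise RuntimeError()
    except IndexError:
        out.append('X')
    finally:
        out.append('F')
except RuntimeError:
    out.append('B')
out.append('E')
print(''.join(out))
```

Execution trace: 'D' (inner try body) → 'U' (inner except TypeError) → 'F' (inner finally) → 'B' (outer except RuntimeError) → 'E' (after the try/except). Output: DUFBE

Answer: DUFBE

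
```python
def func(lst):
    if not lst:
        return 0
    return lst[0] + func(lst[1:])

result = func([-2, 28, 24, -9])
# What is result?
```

(-2) + 28 + 24 + (-9) + 0 = 41

Answer: 41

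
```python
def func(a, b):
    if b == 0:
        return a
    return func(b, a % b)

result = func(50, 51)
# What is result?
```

func(50, 51) -> func(51, 50) -> func(50, 1) -> func(1, 0) -> 1

Answer: 1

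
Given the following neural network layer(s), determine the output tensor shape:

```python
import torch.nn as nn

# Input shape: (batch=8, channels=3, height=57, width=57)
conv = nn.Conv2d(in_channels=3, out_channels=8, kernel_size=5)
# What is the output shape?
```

Input: (8, 3, 57, 57) -> Output: (8, 8, 53, 53)

Answer: (8, 8, 53, 53)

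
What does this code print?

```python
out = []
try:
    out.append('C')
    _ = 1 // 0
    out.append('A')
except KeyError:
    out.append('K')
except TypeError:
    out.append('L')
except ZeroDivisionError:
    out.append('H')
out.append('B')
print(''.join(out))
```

Execution trace: 'C' (try body) → 'H' (except ZeroDivisionError) → 'B' (after the try/except). Output: CHB

Answer: CHB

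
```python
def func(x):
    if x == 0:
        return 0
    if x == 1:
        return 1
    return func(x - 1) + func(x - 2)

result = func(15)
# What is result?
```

Build up from base cases: func(0)=0, func(1)=1, func(2)=1, func(3)=2, func(4)=3, func(5)=5, func(6)=8, ..., func(15)=610

Answer: 610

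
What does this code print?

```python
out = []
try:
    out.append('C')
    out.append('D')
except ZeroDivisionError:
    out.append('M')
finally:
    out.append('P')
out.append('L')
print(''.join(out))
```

Execution trace: 'C' (try body) → 'D' (try body, no exception) → 'P' (finally) → 'L' (after the try/except). Output: CDPL

Answer: CDPL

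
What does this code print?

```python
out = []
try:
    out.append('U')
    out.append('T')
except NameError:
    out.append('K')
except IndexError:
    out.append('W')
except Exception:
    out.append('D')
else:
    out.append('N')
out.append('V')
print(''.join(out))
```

Execution trace: 'U' (try body) → 'T' (try body, no exception) → 'N' (else) → 'V' (after the try/except). Output: UTNV

Answer: UTNV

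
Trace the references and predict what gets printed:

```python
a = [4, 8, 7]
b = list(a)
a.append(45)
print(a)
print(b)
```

Key concept: list() constructor creates copy.
Step by step:
`a = [4, 8, 7]` → a = [4, 8, 7]
`b = list(a)` → b = [4, 8, 7]
`a.append(45)` → a = [4, 8, 7, 45]
`print(a)` → prints [4, 8, 7, 45]
`print(b)` → prints [4, 8, 7]

Answer:
[4, 8, 7, 45]
[4, 8, 7]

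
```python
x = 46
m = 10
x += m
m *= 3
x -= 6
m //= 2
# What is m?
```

Trace:
`x = 46` → x = 46
`m = 10` → m = 10
`x += m` → x = 56
`m *= 3` → m = 30
`x -= 6` → x = 50
`m //= 2` → m = 15
So m = 15

Answer: 15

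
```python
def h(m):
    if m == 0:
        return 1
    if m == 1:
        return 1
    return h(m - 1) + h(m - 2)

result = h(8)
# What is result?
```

Build up from base cases: h(0)=1, h(1)=1, h(2)=2, h(3)=3, h(4)=5, h(5)=8, h(6)=13, ..., h(8)=34

Answer: 34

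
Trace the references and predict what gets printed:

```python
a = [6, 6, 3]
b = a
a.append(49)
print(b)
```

Key concept: basic list aliasing.
Step by step:
`a = [6, 6, 3]` → a = [6, 6, 3]
`b = a` → b = [6, 6, 3] (same object as a)
`a.append(49)` → a = [6, 6, 3, 49] (same object as b); b = [6, 6, 3, 49] (same object as a)
`print(b)` → prints [6, 6, 3, 49]

Answer: [6, 6, 3, 49]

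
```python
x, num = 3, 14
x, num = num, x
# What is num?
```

Trace:
`x, num = 3, 14` → x = 3; num = 14
`x, num = num, x` → x = 14; num = 3
So num = 3

Answer: 3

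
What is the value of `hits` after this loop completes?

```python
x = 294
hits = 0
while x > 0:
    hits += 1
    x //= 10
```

Count digits by repeated division by 10
`hits` takes the values: 0 → 1 → 2 → 3

Answer: 3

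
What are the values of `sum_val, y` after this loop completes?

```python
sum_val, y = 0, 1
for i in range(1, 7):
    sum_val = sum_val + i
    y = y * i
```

Sum and factorial of 1 to 6
`sum_val, y` takes the values: (0, 1) → (1, 1) → (3, 1) → (3, 2) → (6, 2) → (6, 6) → (10, 6) → (10, 24) → (15, 24) → (15, 120) → (21, 120) → (21, 720)

Answer: 21, 720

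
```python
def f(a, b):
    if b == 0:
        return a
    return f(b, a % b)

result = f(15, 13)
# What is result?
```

f(15, 13) -> f(13, 2) -> f(2, 1) -> f(1, 0) -> 1

Answer: 1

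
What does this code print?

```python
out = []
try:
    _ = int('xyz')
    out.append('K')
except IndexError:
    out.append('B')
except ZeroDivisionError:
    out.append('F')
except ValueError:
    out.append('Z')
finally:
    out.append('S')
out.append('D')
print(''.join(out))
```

Execution trace: 'Z' (except ValueError) → 'S' (finally) → 'D' (after the try/except). Output: ZSD

Answer: ZSD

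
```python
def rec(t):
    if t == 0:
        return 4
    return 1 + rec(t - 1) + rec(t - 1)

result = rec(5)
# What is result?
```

rec(t) = 1 + 2·rec(t-1), rec(0)=4. Closed form: (4+1)·2^5 - 1 = 159.

Answer: 159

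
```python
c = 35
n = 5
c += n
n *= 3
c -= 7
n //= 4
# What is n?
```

Trace:
`c = 35` → c = 35
`n = 5` → n = 5
`c += n` → c = 40
`n *= 3` → n = 15
`c -= 7` → c = 33
`n //= 4` → n = 3
So n = 3

Answer: 3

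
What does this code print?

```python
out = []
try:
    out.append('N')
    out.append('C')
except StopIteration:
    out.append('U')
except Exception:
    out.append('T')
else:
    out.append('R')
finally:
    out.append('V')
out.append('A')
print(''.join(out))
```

Execution trace: 'N' (try body) → 'C' (try body, no exception) → 'R' (else) → 'V' (finally) → 'A' (after the try/except). Output: NCRVA

Answer: NCRVA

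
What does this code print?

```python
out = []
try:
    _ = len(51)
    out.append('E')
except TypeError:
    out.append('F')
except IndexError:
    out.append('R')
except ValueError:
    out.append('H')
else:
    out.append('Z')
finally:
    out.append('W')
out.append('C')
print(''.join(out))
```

Execution trace: 'F' (except TypeError) → 'W' (finally) → 'C' (after the try/except). Output: FWC

Answer: FWC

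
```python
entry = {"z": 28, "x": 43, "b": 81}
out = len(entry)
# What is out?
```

Trace:
`entry = {"z": 28, "x": 43, "b": 81}` → entry = {'z': 28, 'x': 43, 'b': 81}
`out = len(entry)` → out = 3
So out = 3

Answer: 3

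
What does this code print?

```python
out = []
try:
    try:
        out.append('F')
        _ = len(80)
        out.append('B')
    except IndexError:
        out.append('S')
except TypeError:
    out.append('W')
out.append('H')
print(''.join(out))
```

Execution trace: 'F' (try body) → 'W' (outer except TypeError) → 'H' (after the try/except). Output: FWH

Answer: FWH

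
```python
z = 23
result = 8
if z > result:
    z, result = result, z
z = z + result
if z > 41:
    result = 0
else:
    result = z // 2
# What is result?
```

Trace:
`z = 23` → z = 23
`result = 8` → result = 8
`if z > result: ...` → z > result is True → z = 8; result = 23
`z = z + result` → z = 31
`if z > 41: ...` → z > 41 is False, take else branch → result = 15
So result = 15

Answer: 15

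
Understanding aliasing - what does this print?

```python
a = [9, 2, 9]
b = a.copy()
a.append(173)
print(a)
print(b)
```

Key concept: list.copy() creates independent copy.
Step by step:
`a = [9, 2, 9]` → a = [9, 2, 9]
`b = a.copy()` → b = [9, 2, 9]
`a.append(173)` → a = [9, 2, 9, 173]
`print(a)` → prints [9, 2, 9, 173]
`print(b)` → prints [9, 2, 9]

Answer:
[9, 2, 9, 173]
[9, 2, 9]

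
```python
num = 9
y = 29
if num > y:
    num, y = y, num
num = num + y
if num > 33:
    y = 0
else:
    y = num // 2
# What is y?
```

Trace:
`num = 9` → num = 9
`y = 29` → y = 29
`if num > y: ...` → num > y is False → no variable changes
`num = num + y` → num = 38
`if num > 33: ...` → num > 33 is True → y = 0
So y = 0

Answer: 0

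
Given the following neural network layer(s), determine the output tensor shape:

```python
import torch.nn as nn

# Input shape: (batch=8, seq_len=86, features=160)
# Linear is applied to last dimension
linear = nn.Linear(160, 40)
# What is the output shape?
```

Input: (8, 86, 160) -> Output: (8, 86, 40)

Answer: (8, 86, 40)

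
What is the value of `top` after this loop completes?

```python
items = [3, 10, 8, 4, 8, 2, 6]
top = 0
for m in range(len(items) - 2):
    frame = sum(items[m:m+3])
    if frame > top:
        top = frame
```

Max sum of 3-element window in [3, 10, 8, 4, 8, 2, 6]
`top` takes the values: 0 → 21 → 22

Answer: 22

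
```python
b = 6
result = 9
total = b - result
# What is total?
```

Trace:
`b = 6` → b = 6
`result = 9` → result = 9
`total = b - result` → total = -3
So total = -3

Answer: -3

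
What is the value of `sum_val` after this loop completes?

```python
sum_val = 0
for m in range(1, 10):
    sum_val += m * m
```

Sum of squares 1² to 9² = 285
`sum_val` takes the values: 0 → 1 → 5 → 14 → 30 → 55 → 91 → 140 → 204 → 285

Answer: 285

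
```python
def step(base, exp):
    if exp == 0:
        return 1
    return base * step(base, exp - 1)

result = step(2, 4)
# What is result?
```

step(2, 4) = 2 * 2 * 2 * 2 = 16

Answer: 16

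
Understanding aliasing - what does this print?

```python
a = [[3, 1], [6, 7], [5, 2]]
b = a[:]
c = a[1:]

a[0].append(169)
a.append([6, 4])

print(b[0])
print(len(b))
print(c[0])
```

Key concept: slice with nested mutation.
Step by step:
`a = [[3, 1], [6, 7], [5, 2]]` → a = [[3, 1], [6, 7], [5, 2]]
`b = a[:]` → b = [[3, 1], [6, 7], [5, 2]]
`c = a[1:]` → c = [[6, 7], [5, 2]]
`a[0].append(169)` → a = [[3, 1, 169], [6, 7], [5, 2]]; b = [[3, 1, 169], [6, 7], [5, 2]]
`a.append([6, 4])` → a = [[3, 1, 169], [6, 7], [5, 2], [6, 4]]
`print(b[0])` → prints [3, 1, 169]
`print(len(b))` → prints 3
`print(c[0])` → prints [6, 7]

Answer:
[3, 1, 169]
3
[6, 7]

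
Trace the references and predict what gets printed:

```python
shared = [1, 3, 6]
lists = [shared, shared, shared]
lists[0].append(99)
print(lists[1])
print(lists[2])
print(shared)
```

Key concept: list of same reference.
Step by step:
`shared = [1, 3, 6]` → shared = [1, 3, 6]
`lists = [shared, shared, shared]` → lists = [[1, 3, 6], [1, 3, 6], [1, 3, 6]]
`lists[0].append(99)` → shared = [1, 3, 6, 99]; lists = [[1, 3, 6, 99], [1, 3, 6, 99], [1, 3, 6, 99]]
`print(lists[1])` → prints [1, 3, 6, 99]
`print(lists[2])` → prints [1, 3, 6, 99]
`print(shared)` → prints [1, 3, 6, 99]

Answer:
[1, 3, 6, 99]
[1, 3, 6, 99]
[1, 3, 6, 99]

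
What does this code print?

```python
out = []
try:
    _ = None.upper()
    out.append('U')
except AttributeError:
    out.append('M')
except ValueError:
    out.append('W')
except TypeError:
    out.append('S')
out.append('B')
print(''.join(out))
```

Execution trace: 'M' (except AttributeError) → 'B' (after the try/except). Output: MB

Answer: MB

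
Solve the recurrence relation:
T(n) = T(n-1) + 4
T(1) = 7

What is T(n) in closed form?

Unrolling: T(n) = T(1) + 4·(n-1) = 7 + 4(n-1) = 4n + 3.

Answer: T(n) = 4n + 3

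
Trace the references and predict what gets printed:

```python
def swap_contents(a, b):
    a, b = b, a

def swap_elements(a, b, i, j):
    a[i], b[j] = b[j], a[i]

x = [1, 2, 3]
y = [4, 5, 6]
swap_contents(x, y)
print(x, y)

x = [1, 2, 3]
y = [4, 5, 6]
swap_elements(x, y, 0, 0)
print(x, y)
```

Key concept: parameter rebinding vs mutation.
Step by step:
`x = [1, 2, 3]` → x = [1, 2, 3]
`y = [4, 5, 6]` → y = [4, 5, 6]
`swap_contents(x, y)` → no visible change to tracked variables
`print(x, y)` → prints [1, 2, 3] [4, 5, 6]
`x = [1, 2, 3]` → x = [1, 2, 3]
`y = [4, 5, 6]` → y = [4, 5, 6]
`swap_elements(x, y, 0, 0)` → x = [4, 2, 3]; y = [1, 5, 6]
`print(x, y)` → prints [4, 2, 3] [1, 5, 6]

Answer:
[1, 2, 3] [4, 5, 6]
[4, 2, 3] [1, 5, 6]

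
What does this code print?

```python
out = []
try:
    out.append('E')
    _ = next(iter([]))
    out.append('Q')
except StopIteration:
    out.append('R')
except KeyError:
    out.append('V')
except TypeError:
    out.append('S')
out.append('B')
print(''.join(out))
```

Execution trace: 'E' (try body) → 'R' (except StopIteration) → 'B' (after the try/except). Output: ERB

Answer: ERB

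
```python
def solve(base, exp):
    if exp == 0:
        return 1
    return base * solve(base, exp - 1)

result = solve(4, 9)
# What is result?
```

solve(4, 9) = 4 * 4 * 4 * 4 * 4 * 4 * 4 * 4 * 4 = 262144

Answer: 262144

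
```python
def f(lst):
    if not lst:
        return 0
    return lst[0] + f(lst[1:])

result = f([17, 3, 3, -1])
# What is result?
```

17 + 3 + 3 + (-1) + 0 = 22

Answer: 22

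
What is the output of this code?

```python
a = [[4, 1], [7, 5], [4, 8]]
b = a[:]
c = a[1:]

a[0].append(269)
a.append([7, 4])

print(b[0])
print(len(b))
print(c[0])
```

Key concept: slice with nested mutation.
Step by step:
`a = [[4, 1], [7, 5], [4, 8]]` → a = [[4, 1], [7, 5], [4, 8]]
`b = a[:]` → b = [[4, 1], [7, 5], [4, 8]]
`c = a[1:]` → c = [[7, 5], [4, 8]]
`a[0].append(269)` → a = [[4, 1, 269], [7, 5], [4, 8]]; b = [[4, 1, 269], [7, 5], [4, 8]]
`a.append([7, 4])` → a = [[4, 1, 269], [7, 5], [4, 8], [7, 4]]
`print(b[0])` → prints [4, 1, 269]
`print(len(b))` → prints 3
`print(c[0])` → prints [7, 5]

Answer:
[4, 1, 269]
3
[7, 5]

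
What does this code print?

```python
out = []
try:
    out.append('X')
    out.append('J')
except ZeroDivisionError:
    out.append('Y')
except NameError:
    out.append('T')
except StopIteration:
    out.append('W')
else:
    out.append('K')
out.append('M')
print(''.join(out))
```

Execution trace: 'X' (try body) → 'J' (try body, no exception) → 'K' (else) → 'M' (after the try/except). Output: XJKM

Answer: XJKM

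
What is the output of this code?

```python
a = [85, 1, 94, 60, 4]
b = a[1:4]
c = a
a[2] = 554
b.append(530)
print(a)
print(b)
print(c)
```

Key concept: slice vs alias.
Step by step:
`a = [85, 1, 94, 60, 4]` → a = [85, 1, 94, 60, 4]
`b = a[1:4]` → b = [1, 94, 60]
`c = a` → c = [85, 1, 94, 60, 4] (same object as a)
`a[2] = 554` → a = [85, 1, 554, 60, 4] (same object as c); c = [85, 1, 554, 60, 4] (same object as a)
`b.append(530)` → b = [1, 94, 60, 530]
`print(a)` → prints [85, 1, 554, 60, 4]
`print(b)` → prints [1, 94, 60, 530]
`print(c)` → prints [85, 1, 554, 60, 4]

Answer:
[85, 1, 554, 60, 4]
[1, 94, 60, 530]
[85, 1, 554, 60, 4]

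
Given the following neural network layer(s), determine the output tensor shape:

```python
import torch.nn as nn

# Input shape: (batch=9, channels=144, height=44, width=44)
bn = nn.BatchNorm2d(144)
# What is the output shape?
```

Input: (9, 144, 44, 44) -> Output: (9, 144, 44, 44)

Answer: (9, 144, 44, 44)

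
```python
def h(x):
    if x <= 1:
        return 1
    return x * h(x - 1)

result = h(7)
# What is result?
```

h(7) = 7 * 6 * 5 * 4 * 3 * 2 * 1 = 5040

Answer: 5040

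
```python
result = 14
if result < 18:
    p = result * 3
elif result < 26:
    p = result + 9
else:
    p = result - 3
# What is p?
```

Trace:
`result = 14` → result = 14
`if result < 18: ...` → result < 18 is True → p = 42
So p = 42

Answer: 42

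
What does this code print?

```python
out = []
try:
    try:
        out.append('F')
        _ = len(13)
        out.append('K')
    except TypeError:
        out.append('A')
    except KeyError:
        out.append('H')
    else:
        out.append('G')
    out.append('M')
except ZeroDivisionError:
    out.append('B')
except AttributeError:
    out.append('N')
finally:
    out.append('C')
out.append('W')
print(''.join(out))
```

Execution trace: 'F' (inner try body) → 'A' (inner except TypeError) → 'M' (try body, no exception) → 'C' (finally) → 'W' (after the try/except). Output: FAMCW

Answer: FAMCW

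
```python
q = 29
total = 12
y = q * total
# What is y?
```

Trace:
`q = 29` → q = 29
`total = 12` → total = 12
`y = q * total` → y = 348
So y = 348

Answer: 348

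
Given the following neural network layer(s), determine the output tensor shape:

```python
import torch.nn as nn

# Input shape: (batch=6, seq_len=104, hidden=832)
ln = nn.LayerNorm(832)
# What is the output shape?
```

Input: (6, 104, 832) -> Output: (6, 104, 832)

Answer: (6, 104, 832)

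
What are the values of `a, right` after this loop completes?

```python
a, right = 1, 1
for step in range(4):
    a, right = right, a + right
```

Fibonacci: after 4 iterations
`a, right` takes the values: (1, 1) → (1, 2) → (2, 3) → (3, 5) → (5, 8)

Answer: 5, 8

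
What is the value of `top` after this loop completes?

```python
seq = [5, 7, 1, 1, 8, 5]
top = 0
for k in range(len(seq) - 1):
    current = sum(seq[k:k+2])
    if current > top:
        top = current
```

Max sum of 2-element window in [5, 7, 1, 1, 8, 5]
`top` takes the values: 0 → 12 → 13

Answer: 13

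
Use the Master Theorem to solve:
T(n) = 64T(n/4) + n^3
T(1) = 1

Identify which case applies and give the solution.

a=64, b=4, f(n)=n^3. log_4(64) = 3. Since c=3 = 3, Case 2 applies: T(n) = Θ(n^log_b(a) · log n) = O(n^3 log n).

Answer: O(n^3 log n) - Case 2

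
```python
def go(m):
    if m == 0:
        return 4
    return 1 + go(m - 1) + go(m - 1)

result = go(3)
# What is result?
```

go(m) = 1 + 2·go(m-1), go(0)=4. Closed form: (4+1)·2^3 - 1 = 39.

Answer: 39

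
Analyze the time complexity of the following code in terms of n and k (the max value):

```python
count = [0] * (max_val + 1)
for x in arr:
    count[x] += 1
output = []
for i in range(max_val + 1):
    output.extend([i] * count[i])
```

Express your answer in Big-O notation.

This is Counting sort (k = max value). Time complexity: O(n + k).

Answer: O(n + k)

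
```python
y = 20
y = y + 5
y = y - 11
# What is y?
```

Trace:
`y = 20` → y = 20
`y = y + 5` → y = 25
`y = y - 11` → y = 14
So y = 14

Answer: 14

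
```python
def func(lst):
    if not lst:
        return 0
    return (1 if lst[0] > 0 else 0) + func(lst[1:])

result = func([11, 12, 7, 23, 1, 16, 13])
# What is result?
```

Count of positive elements in [11, 12, 7, 23, 1, 16, 13] = 7

Answer: 7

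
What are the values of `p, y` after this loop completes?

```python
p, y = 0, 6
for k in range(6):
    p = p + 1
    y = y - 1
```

p goes 0→6, y goes 6→0
`p, y` takes the values: (0, 6) → (1, 6) → (1, 5) → (2, 5) → (2, 4) → (3, 4) → (3, 3) → (4, 3) → (4, 2) → (5, 2) → (5, 1) → (6, 1) → (6, 0)

Answer: 6, 0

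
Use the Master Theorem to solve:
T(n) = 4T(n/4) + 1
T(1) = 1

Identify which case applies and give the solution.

a=4, b=4, f(n)=1. log_4(4) = 1. Since c=0 < 1, Case 1 applies: T(n) = Θ(n^log_b(a)) = O(n).

Answer: O(n) - Case 1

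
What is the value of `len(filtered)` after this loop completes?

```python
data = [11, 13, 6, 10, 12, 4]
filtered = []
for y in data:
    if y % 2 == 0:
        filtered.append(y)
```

Count even numbers in [11, 13, 6, 10, 12, 4]
`filtered` takes the values: [] → [6] → [6, 10] → [6, 10, 12] → [6, 10, 12, 4]
So `len(filtered)` = 4

Answer: 4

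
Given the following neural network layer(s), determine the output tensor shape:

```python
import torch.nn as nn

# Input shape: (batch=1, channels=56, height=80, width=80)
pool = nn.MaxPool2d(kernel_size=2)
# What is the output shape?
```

Input: (1, 56, 80, 80) -> Output: (1, 56, 40, 40)

Answer: (1, 56, 40, 40)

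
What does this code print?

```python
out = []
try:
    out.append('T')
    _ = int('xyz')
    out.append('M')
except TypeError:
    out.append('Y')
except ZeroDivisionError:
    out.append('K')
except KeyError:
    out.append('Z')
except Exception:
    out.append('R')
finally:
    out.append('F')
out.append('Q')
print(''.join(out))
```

Execution trace: 'T' (try body) → 'R' (except Exception) → 'F' (finally) → 'Q' (after the try/except). Output: TRFQ

Answer: TRFQ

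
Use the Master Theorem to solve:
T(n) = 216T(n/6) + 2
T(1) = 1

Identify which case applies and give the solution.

a=216, b=6, f(n)=2. log_6(216) = 3. Since c=0 < 3, Case 1 applies: T(n) = Θ(n^log_b(a)) = O(n^3).

Answer: O(n^3) - Case 1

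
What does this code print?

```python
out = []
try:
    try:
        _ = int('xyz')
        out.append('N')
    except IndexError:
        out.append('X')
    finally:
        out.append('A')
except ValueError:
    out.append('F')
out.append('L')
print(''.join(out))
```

Execution trace: 'A' (finally) → 'F' (outer except ValueError) → 'L' (after the try/except). Output: AFL

Answer: AFL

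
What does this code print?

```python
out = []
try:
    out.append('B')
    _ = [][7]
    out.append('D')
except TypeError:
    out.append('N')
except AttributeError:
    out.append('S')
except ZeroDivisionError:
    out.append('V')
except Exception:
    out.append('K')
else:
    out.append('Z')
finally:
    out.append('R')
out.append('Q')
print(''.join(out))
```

Execution trace: 'B' (try body) → 'K' (except Exception) → 'R' (finally) → 'Q' (after the try/except). Output: BKRQ

Answer: BKRQ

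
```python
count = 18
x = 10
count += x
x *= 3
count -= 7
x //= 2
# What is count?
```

Trace:
`count = 18` → count = 18
`x = 10` → x = 10
`count += x` → count = 28
`x *= 3` → x = 30
`count -= 7` → count = 21
`x //= 2` → x = 15
So count = 21

Answer: 21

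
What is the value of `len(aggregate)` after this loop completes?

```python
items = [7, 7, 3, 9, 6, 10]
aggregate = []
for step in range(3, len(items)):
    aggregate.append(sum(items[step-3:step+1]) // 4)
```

Number of 4-element averages
`aggregate` takes the values: [] → [6] → [6, 6] → [6, 6, 7]
So `len(aggregate)` = 3

Answer: 3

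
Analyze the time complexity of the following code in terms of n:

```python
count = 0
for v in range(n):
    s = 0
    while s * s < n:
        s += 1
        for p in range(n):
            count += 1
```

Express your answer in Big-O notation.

Each loop level contributes: n × √n × n. Multiplying the contributions gives O(n^2√n).

Answer: O(n^2√n)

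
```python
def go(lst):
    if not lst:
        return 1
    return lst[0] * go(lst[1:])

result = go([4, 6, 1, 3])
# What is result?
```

Product over [4, 6, 1, 3] = 4 * 6 * 1 * 3 = 72

Answer: 72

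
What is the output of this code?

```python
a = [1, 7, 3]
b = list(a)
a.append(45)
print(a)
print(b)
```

Key concept: list() constructor creates copy.
Step by step:
`a = [1, 7, 3]` → a = [1, 7, 3]
`b = list(a)` → b = [1, 7, 3]
`a.append(45)` → a = [1, 7, 3, 45]
`print(a)` → prints [1, 7, 3, 45]
`print(b)` → prints [1, 7, 3]

Answer:
[1, 7, 3, 45]
[1, 7, 3]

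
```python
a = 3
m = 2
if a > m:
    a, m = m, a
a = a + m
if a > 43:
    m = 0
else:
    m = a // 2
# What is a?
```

Trace:
`a = 3` → a = 3
`m = 2` → m = 2
`if a > m: ...` → a > m is True → a = 2; m = 3
`a = a + m` → a = 5
`if a > 43: ...` → a > 43 is False, take else branch → m = 2
So a = 5

Answer: 5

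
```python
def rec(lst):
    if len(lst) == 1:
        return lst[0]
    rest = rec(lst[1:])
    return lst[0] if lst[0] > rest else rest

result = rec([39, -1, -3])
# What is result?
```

Recursive max over [39, -1, -3] = 39

Answer: 39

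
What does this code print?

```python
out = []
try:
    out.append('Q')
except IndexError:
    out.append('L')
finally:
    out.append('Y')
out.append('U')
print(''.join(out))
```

Execution trace: 'Q' (try body, no exception) → 'Y' (finally) → 'U' (after the try/except). Output: QYU

Answer: QYU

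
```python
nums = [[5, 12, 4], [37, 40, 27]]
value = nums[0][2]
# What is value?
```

Trace:
`nums = [[5, 12, 4], [37, 40, 27]]` → nums = [[5, 12, 4], [37, 40, 27]]
`value = nums[0][2]` → value = 4
So value = 4

Answer: 4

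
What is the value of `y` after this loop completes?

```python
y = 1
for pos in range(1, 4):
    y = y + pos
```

Start at 1, add 1 through 3
`y` takes the values: 1 → 2 → 4 → 7

Answer: 7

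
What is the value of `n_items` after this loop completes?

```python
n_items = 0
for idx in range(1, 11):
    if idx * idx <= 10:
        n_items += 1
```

Count numbers where idx² ≤ 10
`n_items` takes the values: 0 → 1 → 2 → 3

Answer: 3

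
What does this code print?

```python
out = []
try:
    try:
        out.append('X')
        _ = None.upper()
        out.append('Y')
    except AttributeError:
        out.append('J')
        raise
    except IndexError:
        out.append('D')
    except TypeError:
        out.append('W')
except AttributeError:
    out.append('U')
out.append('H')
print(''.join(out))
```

Execution trace: 'X' (inner try body) → 'J' (inner except AttributeError) → 'U' (outer except AttributeError) → 'H' (after the try/except). Output: XJUH

Answer: XJUH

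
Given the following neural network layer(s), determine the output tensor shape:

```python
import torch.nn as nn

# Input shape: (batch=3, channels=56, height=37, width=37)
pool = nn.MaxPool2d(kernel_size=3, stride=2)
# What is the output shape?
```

Input: (3, 56, 37, 37) -> Output: (3, 56, 18, 18)

Answer: (3, 56, 18, 18)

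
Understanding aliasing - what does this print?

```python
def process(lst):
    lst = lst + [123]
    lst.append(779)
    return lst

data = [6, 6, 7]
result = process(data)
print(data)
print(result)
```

Key concept: rebinding parameter vs mutation.
Step by step:
`data = [6, 6, 7]` → data = [6, 6, 7]
`result = process(data)` → result = [6, 6, 7, 123, 779]
`print(data)` → prints [6, 6, 7]
`print(result)` → prints [6, 6, 7, 123, 779]

Answer:
[6, 6, 7]
[6, 6, 7, 123, 779]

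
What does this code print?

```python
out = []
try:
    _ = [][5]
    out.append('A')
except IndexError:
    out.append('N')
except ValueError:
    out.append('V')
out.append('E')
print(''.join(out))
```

Execution trace: 'N' (except IndexError) → 'E' (after the try/except). Output: NE

Answer: NE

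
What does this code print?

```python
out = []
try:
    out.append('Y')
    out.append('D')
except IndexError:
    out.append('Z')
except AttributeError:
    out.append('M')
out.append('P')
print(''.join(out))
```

Execution trace: 'Y' (try body) → 'D' (try body, no exception) → 'P' (after the try/except). Output: YDP

Answer: YDP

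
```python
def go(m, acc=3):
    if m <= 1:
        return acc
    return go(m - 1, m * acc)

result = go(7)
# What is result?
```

Accumulator trace (n, acc): (7, 3) -> (6, 21) -> (5, 126) -> (4, 630) -> (3, 2520) -> (2, 7560) -> (1, 15120) -> return 15120

Answer: 15120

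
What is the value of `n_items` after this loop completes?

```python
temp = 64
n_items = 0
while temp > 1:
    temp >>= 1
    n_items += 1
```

Count right shifts until 1
`n_items` takes the values: 0 → 1 → 2 → 3 → 4 → 5 → 6

Answer: 6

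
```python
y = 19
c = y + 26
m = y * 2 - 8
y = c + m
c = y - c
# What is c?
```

Trace:
`y = 19` → y = 19
`c = y + 26` → c = 45
`m = y * 2 - 8` → m = 30
`y = c + m` → y = 75
`c = y - c` → c = 30
So c = 30

Answer: 30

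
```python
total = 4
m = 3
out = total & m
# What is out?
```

Trace:
`total = 4` → total = 4
`m = 3` → m = 3
`out = total & m` → out = 0
So out = 0

Answer: 0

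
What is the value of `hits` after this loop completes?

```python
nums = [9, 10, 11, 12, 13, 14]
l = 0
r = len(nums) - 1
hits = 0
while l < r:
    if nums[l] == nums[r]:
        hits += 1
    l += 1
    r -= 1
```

Count matching pairs from ends
`hits` takes the values: 0

Answer: 0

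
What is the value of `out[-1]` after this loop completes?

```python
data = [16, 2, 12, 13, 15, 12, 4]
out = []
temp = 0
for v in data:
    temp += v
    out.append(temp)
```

Cumulative sum ends at 74
`out` takes the values: [] → [16] → [16, 18] → [16, 18, 30] → [16, 18, 30, 43] → [16, 18, 30, 43, 58] → [16, 18, 30, 43, 58, 70] → [16, 18, 30, 43, 58, 70, 74]
So `out[-1]` = 74

Answer: 74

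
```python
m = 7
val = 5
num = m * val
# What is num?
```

Trace:
`m = 7` → m = 7
`val = 5` → val = 5
`num = m * val` → num = 35
So num = 35

Answer: 35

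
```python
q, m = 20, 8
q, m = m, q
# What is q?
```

Trace:
`q, m = 20, 8` → q = 20; m = 8
`q, m = m, q` → q = 8; m = 20
So q = 8

Answer: 8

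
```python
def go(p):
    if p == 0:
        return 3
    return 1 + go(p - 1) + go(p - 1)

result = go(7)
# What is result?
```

go(p) = 1 + 2·go(p-1), go(0)=3. Closed form: (3+1)·2^7 - 1 = 511.

Answer: 511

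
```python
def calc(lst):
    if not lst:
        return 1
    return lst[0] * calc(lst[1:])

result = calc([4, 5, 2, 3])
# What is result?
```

Product over [4, 5, 2, 3] = 4 * 5 * 2 * 3 = 120

Answer: 120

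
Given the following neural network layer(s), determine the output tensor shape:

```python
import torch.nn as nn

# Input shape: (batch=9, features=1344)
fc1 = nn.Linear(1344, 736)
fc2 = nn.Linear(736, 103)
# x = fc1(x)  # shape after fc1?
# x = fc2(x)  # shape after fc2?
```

Input: (9, 1344) -> after fc1: (9, 736) -> Output: (9, 103)

Answer: (9, 103)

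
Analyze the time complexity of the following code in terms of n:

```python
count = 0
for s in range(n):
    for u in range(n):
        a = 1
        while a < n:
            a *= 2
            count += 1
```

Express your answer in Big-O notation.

Each loop level contributes: n × n × log n. Multiplying the contributions gives O(n^2 log n).

Answer: O(n^2 log n)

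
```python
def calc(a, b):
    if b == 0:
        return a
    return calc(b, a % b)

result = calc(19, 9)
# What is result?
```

calc(19, 9) -> calc(9, 1) -> calc(1, 0) -> 1

Answer: 1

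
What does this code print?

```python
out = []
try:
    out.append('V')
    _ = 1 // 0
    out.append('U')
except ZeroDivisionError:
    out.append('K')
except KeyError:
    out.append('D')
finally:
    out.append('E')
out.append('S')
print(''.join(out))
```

Execution trace: 'V' (try body) → 'K' (except ZeroDivisionError) → 'E' (finally) → 'S' (after the try/except). Output: VKES

Answer: VKES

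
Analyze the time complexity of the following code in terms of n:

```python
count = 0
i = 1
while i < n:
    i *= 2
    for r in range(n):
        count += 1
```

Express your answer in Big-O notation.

Each loop level contributes: log n × n. Multiplying the contributions gives O(n log n).

Answer: O(n log n)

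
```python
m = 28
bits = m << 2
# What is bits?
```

Trace:
`m = 28` → m = 28
`bits = m << 2` → bits = 112
So bits = 112

Answer: 112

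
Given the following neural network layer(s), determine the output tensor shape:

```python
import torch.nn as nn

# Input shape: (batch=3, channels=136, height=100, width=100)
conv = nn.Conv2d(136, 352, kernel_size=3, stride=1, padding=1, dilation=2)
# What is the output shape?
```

Input: (3, 136, 100, 100) -> Output: (3, 352, 98, 98)

Answer: (3, 352, 98, 98)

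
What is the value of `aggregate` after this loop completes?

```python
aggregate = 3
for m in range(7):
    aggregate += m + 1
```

Start at 3, add 1 to 7 = 31
`aggregate` takes the values: 3 → 4 → 6 → 9 → 13 → 18 → 24 → 31

Answer: 31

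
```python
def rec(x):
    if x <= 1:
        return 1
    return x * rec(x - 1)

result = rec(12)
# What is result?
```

rec(12) = 12 * 11 * 10 * 9 * 8 * 7 * 6 * 5 * 4 * 3 * 2 * 1 = 479001600

Answer: 479001600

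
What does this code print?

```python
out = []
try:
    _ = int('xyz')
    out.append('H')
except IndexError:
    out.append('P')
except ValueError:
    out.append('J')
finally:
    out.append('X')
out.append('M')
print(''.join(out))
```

Execution trace: 'J' (except ValueError) → 'X' (finally) → 'M' (after the try/except). Output: JXM

Answer: JXM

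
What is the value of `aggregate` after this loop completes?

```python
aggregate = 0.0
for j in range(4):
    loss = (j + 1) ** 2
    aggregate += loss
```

Sum of squared losses 1² + 2² + ... + 4²
`aggregate` takes the values: 0.0 → 1.0 → 5.0 → 14.0 → 30.0

Answer: 30.0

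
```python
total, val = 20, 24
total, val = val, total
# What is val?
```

Trace:
`total, val = 20, 24` → total = 20; val = 24
`total, val = val, total` → total = 24; val = 20
So val = 20

Answer: 20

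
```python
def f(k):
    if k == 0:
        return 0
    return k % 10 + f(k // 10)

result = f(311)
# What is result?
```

Sum of digits of 311: 1 + 1 + 3 = 5

Answer: 5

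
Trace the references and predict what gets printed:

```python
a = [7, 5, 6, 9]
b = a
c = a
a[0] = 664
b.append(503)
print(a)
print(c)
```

Key concept: multiple aliases.
Step by step:
`a = [7, 5, 6, 9]` → a = [7, 5, 6, 9]
`b = a` → b = [7, 5, 6, 9] (same object as a)
`c = a` → c = [7, 5, 6, 9] (same object as a, b)
`a[0] = 664` → a = [664, 5, 6, 9] (same object as b, c); b = [664, 5, 6, 9] (same object as a, c); c = [664, 5, 6, 9] (same object as a, b)
`b.append(503)` → a = [664, 5, 6, 9, 503] (same object as b, c); b = [664, 5, 6, 9, 503] (same object as a, c); c = [664, 5, 6, 9, 503] (same object as a, b)
`print(a)` → prints [664, 5, 6, 9, 503]
`print(c)` → prints [664, 5, 6, 9, 503]

Answer:
[664, 5, 6, 9, 503]
[664, 5, 6, 9, 503]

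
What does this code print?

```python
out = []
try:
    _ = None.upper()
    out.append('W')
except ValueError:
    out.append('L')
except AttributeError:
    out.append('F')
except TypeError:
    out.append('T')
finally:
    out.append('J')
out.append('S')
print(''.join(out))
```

Execution trace: 'F' (except AttributeError) → 'J' (finally) → 'S' (after the try/except). Output: FJS

Answer: FJS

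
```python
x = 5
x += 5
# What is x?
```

Trace:
`x = 5` → x = 5
`x += 5` → x = 10
So x = 10

Answer: 10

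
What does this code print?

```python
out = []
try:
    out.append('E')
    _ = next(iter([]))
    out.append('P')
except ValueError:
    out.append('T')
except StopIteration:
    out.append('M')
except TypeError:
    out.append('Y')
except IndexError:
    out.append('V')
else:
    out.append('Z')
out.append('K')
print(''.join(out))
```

Execution trace: 'E' (try body) → 'M' (except StopIteration) → 'K' (after the try/except). Output: EMK

Answer: EMK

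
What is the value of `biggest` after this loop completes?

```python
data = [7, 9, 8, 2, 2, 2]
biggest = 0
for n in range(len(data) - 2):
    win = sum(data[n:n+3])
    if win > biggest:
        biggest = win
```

Max sum of 3-element window in [7, 9, 8, 2, 2, 2]
`biggest` takes the values: 0 → 24

Answer: 24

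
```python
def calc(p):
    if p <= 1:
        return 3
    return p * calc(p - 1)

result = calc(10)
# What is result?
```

calc(10) = 10 * 9 * 8 * 7 * 6 * 5 * 4 * 3 * 2 * 3 = 10886400

Answer: 10886400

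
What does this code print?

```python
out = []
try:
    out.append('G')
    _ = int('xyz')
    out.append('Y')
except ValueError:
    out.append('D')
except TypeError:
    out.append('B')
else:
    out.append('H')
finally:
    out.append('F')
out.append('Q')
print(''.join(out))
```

Execution trace: 'G' (try body) → 'D' (except ValueError) → 'F' (finally) → 'Q' (after the try/except). Output: GDFQ

Answer: GDFQ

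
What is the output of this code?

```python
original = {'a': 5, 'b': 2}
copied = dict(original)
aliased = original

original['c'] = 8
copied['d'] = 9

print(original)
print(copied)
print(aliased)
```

Key concept: dict() creates copy, assignment creates alias.
Step by step:
`original = {'a': 5, 'b': 2}` → original = {'a': 5, 'b': 2}
`copied = dict(original)` → copied = {'a': 5, 'b': 2}
`aliased = original` → aliased = {'a': 5, 'b': 2} (same object as original)
`original['c'] = 8` → original = {'a': 5, 'b': 2, 'c': 8} (same object as aliased); aliased = {'a': 5, 'b': 2, 'c': 8} (same object as original)
`copied['d'] = 9` → copied = {'a': 5, 'b': 2, 'd': 9}
`print(original)` → prints {'a': 5, 'b': 2, 'c': 8}
`print(copied)` → prints {'a': 5, 'b': 2, 'd': 9}
`print(aliased)` → prints {'a': 5, 'b': 2, 'c': 8}

Answer:
{'a': 5, 'b': 2, 'c': 8}
{'a': 5, 'b': 2, 'd': 9}
{'a': 5, 'b': 2, 'c': 8}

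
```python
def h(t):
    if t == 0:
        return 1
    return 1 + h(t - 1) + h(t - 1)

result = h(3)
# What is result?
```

h(t) = 1 + 2·h(t-1), h(0)=1. Closed form: (1+1)·2^3 - 1 = 15.

Answer: 15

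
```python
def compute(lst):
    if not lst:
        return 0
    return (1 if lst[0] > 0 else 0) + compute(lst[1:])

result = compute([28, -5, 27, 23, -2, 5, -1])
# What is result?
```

Count of positive elements in [28, -5, 27, 23, -2, 5, -1] = 4

Answer: 4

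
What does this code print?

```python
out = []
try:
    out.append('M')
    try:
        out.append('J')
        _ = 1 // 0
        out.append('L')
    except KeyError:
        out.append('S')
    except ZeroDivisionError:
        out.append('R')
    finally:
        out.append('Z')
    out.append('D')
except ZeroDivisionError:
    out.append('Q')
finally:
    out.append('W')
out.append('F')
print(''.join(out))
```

Execution trace: 'M' (try body) → 'J' (inner try body) → 'R' (inner except ZeroDivisionError) → 'Z' (inner finally) → 'D' (try body, no exception) → 'W' (finally) → 'F' (after the try/except). Output: MJRZDWF

Answer: MJRZDWF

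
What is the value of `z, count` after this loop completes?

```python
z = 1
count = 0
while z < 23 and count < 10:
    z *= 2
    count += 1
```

Double until >= 23 or 10 iterations
`z, count` takes the values: (1, 0) → (2, 0) → (2, 1) → (4, 1) → (4, 2) → (8, 2) → (8, 3) → (16, 3) → (16, 4) → (32, 4) → (32, 5)

Answer: 32, 5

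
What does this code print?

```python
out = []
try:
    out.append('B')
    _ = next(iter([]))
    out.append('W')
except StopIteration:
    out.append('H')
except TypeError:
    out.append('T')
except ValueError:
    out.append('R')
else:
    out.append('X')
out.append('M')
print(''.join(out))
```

Execution trace: 'B' (try body) → 'H' (except StopIteration) → 'M' (after the try/except). Output: BHM

Answer: BHM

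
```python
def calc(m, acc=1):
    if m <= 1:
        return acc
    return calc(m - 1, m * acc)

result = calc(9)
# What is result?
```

Accumulator trace (n, acc): (9, 1) -> (8, 9) -> (7, 72) -> (6, 504) -> (5, 3024) -> (4, 15120) -> (3, 60480) -> (2, 181440) -> (1, 362880) -> return 362880

Answer: 362880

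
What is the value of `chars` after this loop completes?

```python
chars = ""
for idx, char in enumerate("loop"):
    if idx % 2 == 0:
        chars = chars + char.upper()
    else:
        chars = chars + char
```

Uppercase even positions in 'loop'
`chars` takes the values: "" → "L" → "Lo" → "LoO" → "LoOp"

Answer: "LoOp"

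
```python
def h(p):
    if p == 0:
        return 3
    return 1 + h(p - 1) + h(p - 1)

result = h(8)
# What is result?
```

h(p) = 1 + 2·h(p-1), h(0)=3. Closed form: (3+1)·2^8 - 1 = 1023.

Answer: 1023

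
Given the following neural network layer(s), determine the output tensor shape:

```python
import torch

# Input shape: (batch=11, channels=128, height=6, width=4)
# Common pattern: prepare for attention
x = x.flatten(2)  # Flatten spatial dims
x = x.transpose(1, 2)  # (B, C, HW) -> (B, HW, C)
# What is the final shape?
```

Input: (11, 128, 6, 4) -> after flatten(2): (11, 128, 24) -> Output: (11, 24, 128)

Answer: (11, 24, 128)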